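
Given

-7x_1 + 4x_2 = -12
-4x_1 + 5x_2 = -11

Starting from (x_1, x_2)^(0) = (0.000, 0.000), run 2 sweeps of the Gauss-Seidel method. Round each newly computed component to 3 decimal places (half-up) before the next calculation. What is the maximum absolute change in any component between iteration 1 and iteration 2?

0.473

Iteration 1:
  x_1 = (-12 - (4)·0.000) / (-7) = 1.714
  x_2 = (-11 - (-4)·1.714) / (5) = -0.829
Iteration 2:
  x_1 = (-12 - (4)·-0.829) / (-7) = 1.241
  x_2 = (-11 - (-4)·1.241) / (5) = -1.207
Change: (-0.473, -0.378) → max |·| = 0.473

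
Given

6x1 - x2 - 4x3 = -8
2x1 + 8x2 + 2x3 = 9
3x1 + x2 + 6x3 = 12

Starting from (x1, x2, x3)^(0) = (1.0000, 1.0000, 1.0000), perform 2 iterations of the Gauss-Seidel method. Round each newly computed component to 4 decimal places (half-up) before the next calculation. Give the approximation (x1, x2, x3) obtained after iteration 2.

(0.2222, 0.5486, 1.7975)

Iteration 1:
  x1 = (-8 - (-1)·1.0000 - (-4)·1.0000) / (6) = -0.5000
  x2 = (9 - (2)·-0.5000 - (2)·1.0000) / (8) = 1.0000
  x3 = (12 - (3)·-0.5000 - (1)·1.0000) / (6) = 2.0833
Iteration 2:
  x1 = (-8 - (-1)·1.0000 - (-4)·2.0833) / (6) = 0.2222
  x2 = (9 - (2)·0.2222 - (2)·2.0833) / (8) = 0.5486
  x3 = (12 - (3)·0.2222 - (1)·0.5486) / (6) = 1.7975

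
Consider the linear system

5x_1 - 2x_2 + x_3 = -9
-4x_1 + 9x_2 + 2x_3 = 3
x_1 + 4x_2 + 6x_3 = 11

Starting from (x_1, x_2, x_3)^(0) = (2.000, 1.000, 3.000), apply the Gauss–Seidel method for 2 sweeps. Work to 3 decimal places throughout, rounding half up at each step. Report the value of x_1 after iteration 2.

Iteration 1:
  x_1 = (-9 - (-2)·1.000 - (1)·3.000) / (5) = -2.000
  x_2 = (3 - (-4)·-2.000 - (2)·3.000) / (9) = -1.222
  x_3 = (11 - (1)·-2.000 - (4)·-1.222) / (6) = 2.981
Iteration 2:
  x_1 = (-9 - (-2)·-1.222 - (1)·2.981) / (5) = -2.885
  x_2 = (3 - (-4)·-2.885 - (2)·2.981) / (9) = -1.611
  x_3 = (11 - (1)·-2.885 - (4)·-1.611) / (6) = 3.388

-2.885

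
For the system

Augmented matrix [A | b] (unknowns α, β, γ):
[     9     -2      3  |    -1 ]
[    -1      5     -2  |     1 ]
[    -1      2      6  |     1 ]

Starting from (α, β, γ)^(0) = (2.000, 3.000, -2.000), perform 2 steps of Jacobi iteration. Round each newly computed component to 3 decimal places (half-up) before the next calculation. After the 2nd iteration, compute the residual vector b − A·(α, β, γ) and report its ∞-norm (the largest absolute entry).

2.099

Iteration 1:
  α = (-1 - (-2)·3.000 - (3)·-2.000) / (9) = 1.222
  β = (1 - (-1)·2.000 - (-2)·-2.000) / (5) = -0.200
  γ = (1 - (-1)·2.000 - (2)·3.000) / (6) = -0.500
Iteration 2:
  α = (-1 - (-2)·-0.200 - (3)·-0.500) / (9) = 0.011
  β = (1 - (-1)·1.222 - (-2)·-0.500) / (5) = 0.244
  γ = (1 - (-1)·1.222 - (2)·-0.200) / (6) = 0.437
Residual b − A·x = (-1.922, 0.665, -2.099); ∞-norm = 2.099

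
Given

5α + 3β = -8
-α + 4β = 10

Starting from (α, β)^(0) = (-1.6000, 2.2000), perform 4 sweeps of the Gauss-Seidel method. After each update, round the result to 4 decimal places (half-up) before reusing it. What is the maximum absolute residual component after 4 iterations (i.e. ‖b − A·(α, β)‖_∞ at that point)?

0.0044

Iteration 1:
  α = (-8 - (3)·2.2000) / (5) = -2.9200
  β = (10 - (-1)·-2.9200) / (4) = 1.7700
Iteration 2:
  α = (-8 - (3)·1.7700) / (5) = -2.6620
  β = (10 - (-1)·-2.6620) / (4) = 1.8345
Iteration 3:
  α = (-8 - (3)·1.8345) / (5) = -2.7007
  β = (10 - (-1)·-2.7007) / (4) = 1.8248
Iteration 4:
  α = (-8 - (3)·1.8248) / (5) = -2.6949
  β = (10 - (-1)·-2.6949) / (4) = 1.8263
Residual b − A·x = (-0.0044, -0.0001); ∞-norm = 0.0044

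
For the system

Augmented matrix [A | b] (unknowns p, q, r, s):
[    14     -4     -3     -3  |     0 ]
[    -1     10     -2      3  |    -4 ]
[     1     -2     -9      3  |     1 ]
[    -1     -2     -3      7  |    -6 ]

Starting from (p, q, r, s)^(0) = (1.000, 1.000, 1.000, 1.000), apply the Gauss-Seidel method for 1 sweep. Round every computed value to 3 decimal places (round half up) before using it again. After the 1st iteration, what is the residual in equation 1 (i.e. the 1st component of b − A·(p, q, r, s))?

-12.645

Iteration 1:
  p = (0 - (-4)·1.000 - (-3)·1.000 - (-3)·1.000) / (14) = 0.714
  q = (-4 - (-1)·0.714 - (-2)·1.000 - (3)·1.000) / (10) = -0.429
  r = (1 - (1)·0.714 - (-2)·-0.429 - (3)·1.000) / (-9) = 0.397
  s = (-6 - (-1)·0.714 - (-2)·-0.429 - (-3)·0.397) / (7) = -0.708
Residual b − A·x = (-12.645, 3.922, 5.125, 0.003)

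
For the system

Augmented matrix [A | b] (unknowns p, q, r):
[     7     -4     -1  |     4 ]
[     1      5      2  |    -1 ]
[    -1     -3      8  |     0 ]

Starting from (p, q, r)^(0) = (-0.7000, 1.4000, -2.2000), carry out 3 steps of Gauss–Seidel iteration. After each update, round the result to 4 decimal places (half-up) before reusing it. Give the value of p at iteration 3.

0.2748

Iteration 1:
  p = (4 - (-4)·1.4000 - (-1)·-2.2000) / (7) = 1.0571
  q = (-1 - (1)·1.0571 - (2)·-2.2000) / (5) = 0.4686
  r = (0 - (-1)·1.0571 - (-3)·0.4686) / (8) = 0.3079
Iteration 2:
  p = (4 - (-4)·0.4686 - (-1)·0.3079) / (7) = 0.8832
  q = (-1 - (1)·0.8832 - (2)·0.3079) / (5) = -0.4998
  r = (0 - (-1)·0.8832 - (-3)·-0.4998) / (8) = -0.0770
Iteration 3:
  p = (4 - (-4)·-0.4998 - (-1)·-0.0770) / (7) = 0.2748
  q = (-1 - (1)·0.2748 - (2)·-0.0770) / (5) = -0.2242
  r = (0 - (-1)·0.2748 - (-3)·-0.2242) / (8) = -0.0497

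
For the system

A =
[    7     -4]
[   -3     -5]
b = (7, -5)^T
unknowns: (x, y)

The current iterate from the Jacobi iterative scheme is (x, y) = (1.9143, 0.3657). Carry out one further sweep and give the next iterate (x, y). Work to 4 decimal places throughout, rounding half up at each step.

One sweep:
  x = (7 - (-4)·0.3657) / (7) = 1.2090
  y = (-5 - (-3)·1.9143) / (-5) = -0.1486

(1.2090, -0.1486)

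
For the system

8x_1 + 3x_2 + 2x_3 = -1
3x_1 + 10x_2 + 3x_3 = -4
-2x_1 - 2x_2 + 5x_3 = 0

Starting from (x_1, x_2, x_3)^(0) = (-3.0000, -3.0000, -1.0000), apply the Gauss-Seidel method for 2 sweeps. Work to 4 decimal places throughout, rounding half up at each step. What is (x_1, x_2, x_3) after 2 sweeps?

Iteration 1:
  x_1 = (-1 - (3)·-3.0000 - (2)·-1.0000) / (8) = 1.2500
  x_2 = (-4 - (3)·1.2500 - (3)·-1.0000) / (10) = -0.4750
  x_3 = (0 - (-2)·1.2500 - (-2)·-0.4750) / (5) = 0.3100
Iteration 2:
  x_1 = (-1 - (3)·-0.4750 - (2)·0.3100) / (8) = -0.0244
  x_2 = (-4 - (3)·-0.0244 - (3)·0.3100) / (10) = -0.4857
  x_3 = (0 - (-2)·-0.0244 - (-2)·-0.4857) / (5) = -0.2040

(-0.0244, -0.4857, -0.2040)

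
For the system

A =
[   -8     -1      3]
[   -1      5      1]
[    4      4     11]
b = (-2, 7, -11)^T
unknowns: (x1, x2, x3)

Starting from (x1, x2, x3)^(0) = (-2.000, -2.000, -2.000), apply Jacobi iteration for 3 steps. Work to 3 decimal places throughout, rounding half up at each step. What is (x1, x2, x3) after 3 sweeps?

Iteration 1:
  x1 = (-2 - (-1)·-2.000 - (3)·-2.000) / (-8) = -0.250
  x2 = (7 - (-1)·-2.000 - (1)·-2.000) / (5) = 1.400
  x3 = (-11 - (4)·-2.000 - (4)·-2.000) / (11) = 0.455
Iteration 2:
  x1 = (-2 - (-1)·1.400 - (3)·0.455) / (-8) = 0.246
  x2 = (7 - (-1)·-0.250 - (1)·0.455) / (5) = 1.259
  x3 = (-11 - (4)·-0.250 - (4)·1.400) / (11) = -1.418
Iteration 3:
  x1 = (-2 - (-1)·1.259 - (3)·-1.418) / (-8) = -0.439
  x2 = (7 - (-1)·0.246 - (1)·-1.418) / (5) = 1.733
  x3 = (-11 - (4)·0.246 - (4)·1.259) / (11) = -1.547

(-0.439, 1.733, -1.547)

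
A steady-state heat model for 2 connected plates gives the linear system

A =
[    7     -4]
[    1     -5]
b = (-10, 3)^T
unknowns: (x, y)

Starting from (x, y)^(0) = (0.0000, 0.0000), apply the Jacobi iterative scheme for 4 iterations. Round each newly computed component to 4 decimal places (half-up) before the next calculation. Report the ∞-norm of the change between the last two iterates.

0.0392

Iteration 1:
  x = (-10 - (-4)·0.0000) / (7) = -1.4286
  y = (3 - (1)·0.0000) / (-5) = -0.6000
Iteration 2:
  x = (-10 - (-4)·-0.6000) / (7) = -1.7714
  y = (3 - (1)·-1.4286) / (-5) = -0.8857
Iteration 3:
  x = (-10 - (-4)·-0.8857) / (7) = -1.9347
  y = (3 - (1)·-1.7714) / (-5) = -0.9543
Iteration 4:
  x = (-10 - (-4)·-0.9543) / (7) = -1.9739
  y = (3 - (1)·-1.9347) / (-5) = -0.9869
Change: (-0.0392, -0.0326) → max |·| = 0.0392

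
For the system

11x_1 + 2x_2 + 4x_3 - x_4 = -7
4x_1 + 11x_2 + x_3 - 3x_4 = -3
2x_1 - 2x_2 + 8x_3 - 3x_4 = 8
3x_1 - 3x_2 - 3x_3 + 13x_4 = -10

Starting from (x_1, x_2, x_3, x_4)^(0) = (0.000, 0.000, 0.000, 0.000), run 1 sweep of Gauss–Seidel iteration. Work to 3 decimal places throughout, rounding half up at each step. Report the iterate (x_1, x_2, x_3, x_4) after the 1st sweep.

(-0.636, -0.041, 1.149, -0.367)

Iteration 1:
  x_1 = (-7 - (2)·0.000 - (4)·0.000 - (-1)·0.000) / (11) = -0.636
  x_2 = (-3 - (4)·-0.636 - (1)·0.000 - (-3)·0.000) / (11) = -0.041
  x_3 = (8 - (2)·-0.636 - (-2)·-0.041 - (-3)·0.000) / (8) = 1.149
  x_4 = (-10 - (3)·-0.636 - (-3)·-0.041 - (-3)·1.149) / (13) = -0.367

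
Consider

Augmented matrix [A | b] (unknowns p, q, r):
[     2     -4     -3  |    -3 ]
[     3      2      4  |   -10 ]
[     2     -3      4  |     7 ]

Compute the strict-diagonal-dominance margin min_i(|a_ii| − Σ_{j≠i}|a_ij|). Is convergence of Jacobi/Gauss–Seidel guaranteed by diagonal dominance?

row 1: |2| − (4+3) = -5
row 2: |2| − (3+4) = -5
row 3: |4| − (2+3) = -1
minimum over rows = -5 → not strictly diagonally dominant

-5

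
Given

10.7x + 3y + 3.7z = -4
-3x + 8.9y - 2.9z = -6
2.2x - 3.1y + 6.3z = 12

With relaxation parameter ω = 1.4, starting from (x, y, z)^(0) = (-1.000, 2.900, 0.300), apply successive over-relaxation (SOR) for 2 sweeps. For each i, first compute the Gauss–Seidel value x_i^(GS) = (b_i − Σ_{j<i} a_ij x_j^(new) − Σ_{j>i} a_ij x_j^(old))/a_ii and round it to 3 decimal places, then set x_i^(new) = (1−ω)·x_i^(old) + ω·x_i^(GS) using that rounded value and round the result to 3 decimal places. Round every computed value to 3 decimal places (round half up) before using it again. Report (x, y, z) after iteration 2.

(0.384, 0.938, 2.556)

Iteration 1:
  x: GS value = (-4 - (3)·2.900 - (3.7)·0.300) / (10.7) = -1.291;  x ← (1−ω)·-1.000 + ω·-1.291 = -1.407
  y: GS value = (-6 - (-3)·-1.407 - (-2.9)·0.300) / (8.9) = -1.051;  y ← (1−ω)·2.900 + ω·-1.051 = -2.631
  z: GS value = (12 - (2.2)·-1.407 - (-3.1)·-2.631) / (6.3) = 1.101;  z ← (1−ω)·0.300 + ω·1.101 = 1.421
Iteration 2:
  x: GS value = (-4 - (3)·-2.631 - (3.7)·1.421) / (10.7) = -0.128;  x ← (1−ω)·-1.407 + ω·-0.128 = 0.384
  y: GS value = (-6 - (-3)·0.384 - (-2.9)·1.421) / (8.9) = -0.082;  y ← (1−ω)·-2.631 + ω·-0.082 = 0.938
  z: GS value = (12 - (2.2)·0.384 - (-3.1)·0.938) / (6.3) = 2.232;  z ← (1−ω)·1.421 + ω·2.232 = 2.556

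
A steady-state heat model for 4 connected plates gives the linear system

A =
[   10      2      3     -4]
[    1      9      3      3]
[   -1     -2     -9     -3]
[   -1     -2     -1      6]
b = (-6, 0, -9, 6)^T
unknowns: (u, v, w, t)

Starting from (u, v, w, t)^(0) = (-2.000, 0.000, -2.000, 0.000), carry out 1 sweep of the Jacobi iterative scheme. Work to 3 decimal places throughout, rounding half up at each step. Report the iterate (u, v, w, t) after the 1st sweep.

Iteration 1:
  u = (-6 - (2)·0.000 - (3)·-2.000 - (-4)·0.000) / (10) = 0.000
  v = (0 - (1)·-2.000 - (3)·-2.000 - (3)·0.000) / (9) = 0.889
  w = (-9 - (-1)·-2.000 - (-2)·0.000 - (-3)·0.000) / (-9) = 1.222
  t = (6 - (-1)·-2.000 - (-2)·0.000 - (-1)·-2.000) / (6) = 0.333

(0.000, 0.889, 1.222, 0.333)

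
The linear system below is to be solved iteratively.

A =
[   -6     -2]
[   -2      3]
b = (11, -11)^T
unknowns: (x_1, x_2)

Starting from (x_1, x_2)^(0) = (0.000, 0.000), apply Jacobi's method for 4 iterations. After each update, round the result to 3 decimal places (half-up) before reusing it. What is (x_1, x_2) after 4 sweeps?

(-0.475, -3.803)

Iteration 1:
  x_1 = (11 - (-2)·0.000) / (-6) = -1.833
  x_2 = (-11 - (-2)·0.000) / (3) = -3.667
Iteration 2:
  x_1 = (11 - (-2)·-3.667) / (-6) = -0.611
  x_2 = (-11 - (-2)·-1.833) / (3) = -4.889
Iteration 3:
  x_1 = (11 - (-2)·-4.889) / (-6) = -0.204
  x_2 = (-11 - (-2)·-0.611) / (3) = -4.074
Iteration 4:
  x_1 = (11 - (-2)·-4.074) / (-6) = -0.475
  x_2 = (-11 - (-2)·-0.204) / (3) = -3.803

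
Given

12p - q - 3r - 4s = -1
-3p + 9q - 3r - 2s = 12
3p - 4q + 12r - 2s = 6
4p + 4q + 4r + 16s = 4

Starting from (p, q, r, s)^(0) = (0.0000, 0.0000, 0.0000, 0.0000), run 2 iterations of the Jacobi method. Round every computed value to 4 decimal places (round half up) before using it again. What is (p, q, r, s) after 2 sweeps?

Iteration 1:
  p = (-1 - (-1)·0.0000 - (-3)·0.0000 - (-4)·0.0000) / (12) = -0.0833
  q = (12 - (-3)·0.0000 - (-3)·0.0000 - (-2)·0.0000) / (9) = 1.3333
  r = (6 - (3)·0.0000 - (-4)·0.0000 - (-2)·0.0000) / (12) = 0.5000
  s = (4 - (4)·0.0000 - (4)·0.0000 - (4)·0.0000) / (16) = 0.2500
Iteration 2:
  p = (-1 - (-1)·1.3333 - (-3)·0.5000 - (-4)·0.2500) / (12) = 0.2361
  q = (12 - (-3)·-0.0833 - (-3)·0.5000 - (-2)·0.2500) / (9) = 1.5278
  r = (6 - (3)·-0.0833 - (-4)·1.3333 - (-2)·0.2500) / (12) = 1.0069
  s = (4 - (4)·-0.0833 - (4)·1.3333 - (4)·0.5000) / (16) = -0.1875

(0.2361, 1.5278, 1.0069, -0.1875)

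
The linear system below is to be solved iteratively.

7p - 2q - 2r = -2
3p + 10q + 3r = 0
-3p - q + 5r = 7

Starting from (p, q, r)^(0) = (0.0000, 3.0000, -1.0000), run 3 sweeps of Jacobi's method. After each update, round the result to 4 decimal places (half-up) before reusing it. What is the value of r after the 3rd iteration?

Iteration 1:
  p = (-2 - (-2)·3.0000 - (-2)·-1.0000) / (7) = 0.2857
  q = (0 - (3)·0.0000 - (3)·-1.0000) / (10) = 0.3000
  r = (7 - (-3)·0.0000 - (-1)·3.0000) / (5) = 2.0000
Iteration 2:
  p = (-2 - (-2)·0.3000 - (-2)·2.0000) / (7) = 0.3714
  q = (0 - (3)·0.2857 - (3)·2.0000) / (10) = -0.6857
  r = (7 - (-3)·0.2857 - (-1)·0.3000) / (5) = 1.6314
Iteration 3:
  p = (-2 - (-2)·-0.6857 - (-2)·1.6314) / (7) = -0.0155
  q = (0 - (3)·0.3714 - (3)·1.6314) / (10) = -0.6008
  r = (7 - (-3)·0.3714 - (-1)·-0.6857) / (5) = 1.4857

1.4857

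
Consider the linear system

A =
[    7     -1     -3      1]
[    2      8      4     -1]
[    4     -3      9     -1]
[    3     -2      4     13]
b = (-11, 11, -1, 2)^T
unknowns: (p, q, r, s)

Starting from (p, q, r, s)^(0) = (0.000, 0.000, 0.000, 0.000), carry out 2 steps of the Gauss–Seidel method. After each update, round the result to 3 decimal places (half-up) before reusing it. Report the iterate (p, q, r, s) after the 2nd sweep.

Iteration 1:
  p = (-11 - (-1)·0.000 - (-3)·0.000 - (1)·0.000) / (7) = -1.571
  q = (11 - (2)·-1.571 - (4)·0.000 - (-1)·0.000) / (8) = 1.768
  r = (-1 - (4)·-1.571 - (-3)·1.768 - (-1)·0.000) / (9) = 1.176
  s = (2 - (3)·-1.571 - (-2)·1.768 - (4)·1.176) / (13) = 0.427
Iteration 2:
  p = (-11 - (-1)·1.768 - (-3)·1.176 - (1)·0.427) / (7) = -0.876
  q = (11 - (2)·-0.876 - (4)·1.176 - (-1)·0.427) / (8) = 1.059
  r = (-1 - (4)·-0.876 - (-3)·1.059 - (-1)·0.427) / (9) = 0.679
  s = (2 - (3)·-0.876 - (-2)·1.059 - (4)·0.679) / (13) = 0.310

(-0.876, 1.059, 0.679, 0.310)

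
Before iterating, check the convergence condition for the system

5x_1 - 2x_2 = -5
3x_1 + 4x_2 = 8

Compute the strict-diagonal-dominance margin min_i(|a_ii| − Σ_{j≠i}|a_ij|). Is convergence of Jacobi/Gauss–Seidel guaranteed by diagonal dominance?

1

row 1: |5| − (2) = 3
row 2: |4| − (3) = 1
minimum over rows = 1 → strictly diagonally dominant (convergence guaranteed)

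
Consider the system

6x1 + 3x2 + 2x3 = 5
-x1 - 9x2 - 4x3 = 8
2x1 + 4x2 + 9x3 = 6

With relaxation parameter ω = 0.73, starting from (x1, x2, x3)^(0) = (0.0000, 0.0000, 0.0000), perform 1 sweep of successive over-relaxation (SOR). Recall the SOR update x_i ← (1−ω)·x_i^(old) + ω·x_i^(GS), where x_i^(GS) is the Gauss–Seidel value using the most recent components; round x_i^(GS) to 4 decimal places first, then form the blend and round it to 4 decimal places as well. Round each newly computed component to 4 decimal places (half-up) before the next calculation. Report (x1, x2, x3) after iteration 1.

Iteration 1:
  x1: GS value = (5 - (3)·0.0000 - (2)·0.0000) / (6) = 0.8333;  x1 ← (1−ω)·0.0000 + ω·0.8333 = 0.6083
  x2: GS value = (8 - (-1)·0.6083 - (-4)·0.0000) / (-9) = -0.9565;  x2 ← (1−ω)·0.0000 + ω·-0.9565 = -0.6982
  x3: GS value = (6 - (2)·0.6083 - (4)·-0.6982) / (9) = 0.8418;  x3 ← (1−ω)·0.0000 + ω·0.8418 = 0.6145

(0.6083, -0.6982, 0.6145)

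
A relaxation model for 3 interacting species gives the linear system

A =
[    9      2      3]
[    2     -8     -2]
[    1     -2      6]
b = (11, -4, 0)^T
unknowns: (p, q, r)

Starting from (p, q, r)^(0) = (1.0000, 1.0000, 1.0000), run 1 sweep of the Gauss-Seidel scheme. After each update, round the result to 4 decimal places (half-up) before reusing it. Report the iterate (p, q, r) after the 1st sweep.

Iteration 1:
  p = (11 - (2)·1.0000 - (3)·1.0000) / (9) = 0.6667
  q = (-4 - (2)·0.6667 - (-2)·1.0000) / (-8) = 0.4167
  r = (0 - (1)·0.6667 - (-2)·0.4167) / (6) = 0.0278

(0.6667, 0.4167, 0.0278)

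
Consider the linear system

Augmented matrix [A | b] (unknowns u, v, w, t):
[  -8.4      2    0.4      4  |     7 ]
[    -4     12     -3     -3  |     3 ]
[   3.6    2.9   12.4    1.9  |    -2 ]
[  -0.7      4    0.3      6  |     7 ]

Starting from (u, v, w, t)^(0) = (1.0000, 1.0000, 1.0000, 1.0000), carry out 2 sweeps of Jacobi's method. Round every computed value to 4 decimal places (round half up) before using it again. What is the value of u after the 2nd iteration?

-0.3455

Iteration 1:
  u = (7 - (2)·1.0000 - (0.4)·1.0000 - (4)·1.0000) / (-8.4) = -0.0714
  v = (3 - (-4)·1.0000 - (-3)·1.0000 - (-3)·1.0000) / (12) = 1.0833
  w = (-2 - (3.6)·1.0000 - (2.9)·1.0000 - (1.9)·1.0000) / (12.4) = -0.8387
  t = (7 - (-0.7)·1.0000 - (4)·1.0000 - (0.3)·1.0000) / (6) = 0.5667
Iteration 2:
  u = (7 - (2)·1.0833 - (0.4)·-0.8387 - (4)·0.5667) / (-8.4) = -0.3455
  v = (3 - (-4)·-0.0714 - (-3)·-0.8387 - (-3)·0.5667) / (12) = 0.1582
  w = (-2 - (3.6)·-0.0714 - (2.9)·1.0833 - (1.9)·0.5667) / (12.4) = -0.4807
  t = (7 - (-0.7)·-0.0714 - (4)·1.0833 - (0.3)·-0.8387) / (6) = 0.4781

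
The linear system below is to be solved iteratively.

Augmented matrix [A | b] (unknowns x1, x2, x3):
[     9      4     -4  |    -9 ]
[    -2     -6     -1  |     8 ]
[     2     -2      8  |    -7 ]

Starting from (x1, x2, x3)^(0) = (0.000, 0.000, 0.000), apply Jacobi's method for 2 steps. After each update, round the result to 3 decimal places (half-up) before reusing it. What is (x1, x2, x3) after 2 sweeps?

(-0.796, -0.854, -0.958)

Iteration 1:
  x1 = (-9 - (4)·0.000 - (-4)·0.000) / (9) = -1.000
  x2 = (8 - (-2)·0.000 - (-1)·0.000) / (-6) = -1.333
  x3 = (-7 - (2)·0.000 - (-2)·0.000) / (8) = -0.875
Iteration 2:
  x1 = (-9 - (4)·-1.333 - (-4)·-0.875) / (9) = -0.796
  x2 = (8 - (-2)·-1.000 - (-1)·-0.875) / (-6) = -0.854
  x3 = (-7 - (2)·-1.000 - (-2)·-1.333) / (8) = -0.958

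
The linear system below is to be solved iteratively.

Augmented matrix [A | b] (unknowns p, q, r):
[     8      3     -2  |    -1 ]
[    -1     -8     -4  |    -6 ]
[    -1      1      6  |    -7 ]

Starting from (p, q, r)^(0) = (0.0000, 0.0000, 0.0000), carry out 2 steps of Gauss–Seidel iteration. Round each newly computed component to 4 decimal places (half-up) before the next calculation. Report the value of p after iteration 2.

-0.7409

Iteration 1:
  p = (-1 - (3)·0.0000 - (-2)·0.0000) / (8) = -0.1250
  q = (-6 - (-1)·-0.1250 - (-4)·0.0000) / (-8) = 0.7656
  r = (-7 - (-1)·-0.1250 - (1)·0.7656) / (6) = -1.3151
Iteration 2:
  p = (-1 - (3)·0.7656 - (-2)·-1.3151) / (8) = -0.7409
  q = (-6 - (-1)·-0.7409 - (-4)·-1.3151) / (-8) = 1.5002
  r = (-7 - (-1)·-0.7409 - (1)·1.5002) / (6) = -1.5402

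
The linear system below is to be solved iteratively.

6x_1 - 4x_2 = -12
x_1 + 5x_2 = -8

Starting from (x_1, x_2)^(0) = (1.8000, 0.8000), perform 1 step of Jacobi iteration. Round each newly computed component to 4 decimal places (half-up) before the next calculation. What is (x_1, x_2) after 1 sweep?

(-1.4667, -1.9600)

Iteration 1:
  x_1 = (-12 - (-4)·0.8000) / (6) = -1.4667
  x_2 = (-8 - (1)·1.8000) / (5) = -1.9600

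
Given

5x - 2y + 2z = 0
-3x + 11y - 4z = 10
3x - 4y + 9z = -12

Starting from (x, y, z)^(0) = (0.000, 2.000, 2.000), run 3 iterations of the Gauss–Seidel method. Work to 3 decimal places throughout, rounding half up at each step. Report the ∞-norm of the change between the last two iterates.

Iteration 1:
  x = (0 - (-2)·2.000 - (2)·2.000) / (5) = 0.000
  y = (10 - (-3)·0.000 - (-4)·2.000) / (11) = 1.636
  z = (-12 - (3)·0.000 - (-4)·1.636) / (9) = -0.606
Iteration 2:
  x = (0 - (-2)·1.636 - (2)·-0.606) / (5) = 0.897
  y = (10 - (-3)·0.897 - (-4)·-0.606) / (11) = 0.933
  z = (-12 - (3)·0.897 - (-4)·0.933) / (9) = -1.218
Iteration 3:
  x = (0 - (-2)·0.933 - (2)·-1.218) / (5) = 0.860
  y = (10 - (-3)·0.860 - (-4)·-1.218) / (11) = 0.701
  z = (-12 - (3)·0.860 - (-4)·0.701) / (9) = -1.308
Change: (-0.037, -0.232, -0.090) → max |·| = 0.232

0.232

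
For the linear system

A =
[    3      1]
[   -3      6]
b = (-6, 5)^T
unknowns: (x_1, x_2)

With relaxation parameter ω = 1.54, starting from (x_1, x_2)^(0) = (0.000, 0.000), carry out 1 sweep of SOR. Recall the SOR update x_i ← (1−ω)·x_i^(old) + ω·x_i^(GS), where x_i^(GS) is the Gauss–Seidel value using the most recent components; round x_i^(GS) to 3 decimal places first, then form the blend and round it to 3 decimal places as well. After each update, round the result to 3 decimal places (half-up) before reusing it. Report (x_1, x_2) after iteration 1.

Iteration 1:
  x_1: GS value = (-6 - (1)·0.000) / (3) = -2.000;  x_1 ← (1−ω)·0.000 + ω·-2.000 = -3.080
  x_2: GS value = (5 - (-3)·-3.080) / (6) = -0.707;  x_2 ← (1−ω)·0.000 + ω·-0.707 = -1.089

(-3.080, -1.089)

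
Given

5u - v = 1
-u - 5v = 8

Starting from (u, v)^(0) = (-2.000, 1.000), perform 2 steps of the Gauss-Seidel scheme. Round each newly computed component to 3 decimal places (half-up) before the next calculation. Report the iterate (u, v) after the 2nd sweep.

Iteration 1:
  u = (1 - (-1)·1.000) / (5) = 0.400
  v = (8 - (-1)·0.400) / (-5) = -1.680
Iteration 2:
  u = (1 - (-1)·-1.680) / (5) = -0.136
  v = (8 - (-1)·-0.136) / (-5) = -1.573

(-0.136, -1.573)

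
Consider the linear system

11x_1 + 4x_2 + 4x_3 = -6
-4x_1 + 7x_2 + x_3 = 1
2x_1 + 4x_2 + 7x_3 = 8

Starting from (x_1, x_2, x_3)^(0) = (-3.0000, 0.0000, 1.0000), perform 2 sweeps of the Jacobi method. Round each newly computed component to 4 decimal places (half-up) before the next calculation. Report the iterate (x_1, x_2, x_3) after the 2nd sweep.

(-0.6493, -0.6623, 2.3822)

Iteration 1:
  x_1 = (-6 - (4)·0.0000 - (4)·1.0000) / (11) = -0.9091
  x_2 = (1 - (-4)·-3.0000 - (1)·1.0000) / (7) = -1.7143
  x_3 = (8 - (2)·-3.0000 - (4)·0.0000) / (7) = 2.0000
Iteration 2:
  x_1 = (-6 - (4)·-1.7143 - (4)·2.0000) / (11) = -0.6493
  x_2 = (1 - (-4)·-0.9091 - (1)·2.0000) / (7) = -0.6623
  x_3 = (8 - (2)·-0.9091 - (4)·-1.7143) / (7) = 2.3822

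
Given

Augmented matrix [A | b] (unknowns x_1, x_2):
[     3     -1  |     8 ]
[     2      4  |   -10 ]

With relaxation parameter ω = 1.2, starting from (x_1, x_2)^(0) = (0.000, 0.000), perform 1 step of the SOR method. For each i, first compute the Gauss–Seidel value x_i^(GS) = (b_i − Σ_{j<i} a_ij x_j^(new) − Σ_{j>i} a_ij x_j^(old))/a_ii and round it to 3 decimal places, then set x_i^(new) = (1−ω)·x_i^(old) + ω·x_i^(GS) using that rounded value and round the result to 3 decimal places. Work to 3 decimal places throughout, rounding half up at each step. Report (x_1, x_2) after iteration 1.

(3.200, -4.920)

Iteration 1:
  x_1: GS value = (8 - (-1)·0.000) / (3) = 2.667;  x_1 ← (1−ω)·0.000 + ω·2.667 = 3.200
  x_2: GS value = (-10 - (2)·3.200) / (4) = -4.100;  x_2 ← (1−ω)·0.000 + ω·-4.100 = -4.920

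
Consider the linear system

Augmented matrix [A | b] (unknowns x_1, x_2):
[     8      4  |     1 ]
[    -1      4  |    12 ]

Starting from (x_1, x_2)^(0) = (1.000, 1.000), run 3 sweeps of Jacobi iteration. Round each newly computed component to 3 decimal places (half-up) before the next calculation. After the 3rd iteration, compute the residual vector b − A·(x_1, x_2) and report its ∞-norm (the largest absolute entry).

1.124

Iteration 1:
  x_1 = (1 - (4)·1.000) / (8) = -0.375
  x_2 = (12 - (-1)·1.000) / (4) = 3.250
Iteration 2:
  x_1 = (1 - (4)·3.250) / (8) = -1.500
  x_2 = (12 - (-1)·-0.375) / (4) = 2.906
Iteration 3:
  x_1 = (1 - (4)·2.906) / (8) = -1.328
  x_2 = (12 - (-1)·-1.500) / (4) = 2.625
Residual b − A·x = (1.124, 0.172); ∞-norm = 1.124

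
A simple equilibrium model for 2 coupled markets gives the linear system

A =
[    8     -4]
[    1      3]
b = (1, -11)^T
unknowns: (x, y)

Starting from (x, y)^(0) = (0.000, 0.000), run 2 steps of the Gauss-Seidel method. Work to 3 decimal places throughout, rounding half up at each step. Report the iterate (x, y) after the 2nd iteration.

Iteration 1:
  x = (1 - (-4)·0.000) / (8) = 0.125
  y = (-11 - (1)·0.125) / (3) = -3.708
Iteration 2:
  x = (1 - (-4)·-3.708) / (8) = -1.729
  y = (-11 - (1)·-1.729) / (3) = -3.090

(-1.729, -3.090)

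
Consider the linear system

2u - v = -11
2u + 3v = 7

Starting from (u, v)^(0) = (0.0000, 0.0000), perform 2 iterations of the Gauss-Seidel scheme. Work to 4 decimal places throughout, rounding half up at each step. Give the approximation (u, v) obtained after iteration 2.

Iteration 1:
  u = (-11 - (-1)·0.0000) / (2) = -5.5000
  v = (7 - (2)·-5.5000) / (3) = 6.0000
Iteration 2:
  u = (-11 - (-1)·6.0000) / (2) = -2.5000
  v = (7 - (2)·-2.5000) / (3) = 4.0000

(-2.5000, 4.0000)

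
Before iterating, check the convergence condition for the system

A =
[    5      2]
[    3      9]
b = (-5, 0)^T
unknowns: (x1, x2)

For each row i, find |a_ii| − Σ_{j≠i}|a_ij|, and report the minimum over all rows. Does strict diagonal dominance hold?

row 1: |5| − (2) = 3
row 2: |9| − (3) = 6
minimum over rows = 3 → strictly diagonally dominant (convergence guaranteed)

3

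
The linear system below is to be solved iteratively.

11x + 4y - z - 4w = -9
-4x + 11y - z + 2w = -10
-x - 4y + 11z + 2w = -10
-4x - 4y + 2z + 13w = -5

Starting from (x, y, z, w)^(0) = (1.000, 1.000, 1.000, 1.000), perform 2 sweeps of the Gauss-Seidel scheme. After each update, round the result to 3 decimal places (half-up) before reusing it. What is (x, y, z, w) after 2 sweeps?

(-0.778, -1.203, -1.281, -0.797)

Iteration 1:
  x = (-9 - (4)·1.000 - (-1)·1.000 - (-4)·1.000) / (11) = -0.727
  y = (-10 - (-4)·-0.727 - (-1)·1.000 - (2)·1.000) / (11) = -1.264
  z = (-10 - (-1)·-0.727 - (-4)·-1.264 - (2)·1.000) / (11) = -1.617
  w = (-5 - (-4)·-0.727 - (-4)·-1.264 - (2)·-1.617) / (13) = -0.748
Iteration 2:
  x = (-9 - (4)·-1.264 - (-1)·-1.617 - (-4)·-0.748) / (11) = -0.778
  y = (-10 - (-4)·-0.778 - (-1)·-1.617 - (2)·-0.748) / (11) = -1.203
  z = (-10 - (-1)·-0.778 - (-4)·-1.203 - (2)·-0.748) / (11) = -1.281
  w = (-5 - (-4)·-0.778 - (-4)·-1.203 - (2)·-1.281) / (13) = -0.797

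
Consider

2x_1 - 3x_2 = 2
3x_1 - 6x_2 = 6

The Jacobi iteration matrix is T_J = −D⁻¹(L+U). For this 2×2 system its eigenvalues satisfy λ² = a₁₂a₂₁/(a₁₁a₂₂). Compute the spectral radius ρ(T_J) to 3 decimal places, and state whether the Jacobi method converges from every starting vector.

a₁₂a₂₁/(a₁₁a₂₂) = (-3)·(3) / ((2)·(-6)) = 0.750000
ρ = √|0.750000| = √0.750000 = 0.866
ρ < 1, so Jacobi converges

0.866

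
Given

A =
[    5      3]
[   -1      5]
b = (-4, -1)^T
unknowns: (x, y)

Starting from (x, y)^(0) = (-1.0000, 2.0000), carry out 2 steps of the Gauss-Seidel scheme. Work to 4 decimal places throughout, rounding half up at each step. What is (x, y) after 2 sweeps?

(-0.4400, -0.2880)

Iteration 1:
  x = (-4 - (3)·2.0000) / (5) = -2.0000
  y = (-1 - (-1)·-2.0000) / (5) = -0.6000
Iteration 2:
  x = (-4 - (3)·-0.6000) / (5) = -0.4400
  y = (-1 - (-1)·-0.4400) / (5) = -0.2880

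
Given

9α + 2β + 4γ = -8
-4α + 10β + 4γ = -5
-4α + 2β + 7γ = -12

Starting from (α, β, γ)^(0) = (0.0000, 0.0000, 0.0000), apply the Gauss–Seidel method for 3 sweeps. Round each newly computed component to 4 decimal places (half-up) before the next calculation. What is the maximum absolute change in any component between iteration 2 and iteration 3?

0.3877

Iteration 1:
  α = (-8 - (2)·0.0000 - (4)·0.0000) / (9) = -0.8889
  β = (-5 - (-4)·-0.8889 - (4)·0.0000) / (10) = -0.8556
  γ = (-12 - (-4)·-0.8889 - (2)·-0.8556) / (7) = -1.9778
Iteration 2:
  α = (-8 - (2)·-0.8556 - (4)·-1.9778) / (9) = 0.1803
  β = (-5 - (-4)·0.1803 - (4)·-1.9778) / (10) = 0.3632
  γ = (-12 - (-4)·0.1803 - (2)·0.3632) / (7) = -1.7150
Iteration 3:
  α = (-8 - (2)·0.3632 - (4)·-1.7150) / (9) = -0.2074
  β = (-5 - (-4)·-0.2074 - (4)·-1.7150) / (10) = 0.1030
  γ = (-12 - (-4)·-0.2074 - (2)·0.1030) / (7) = -1.8622
Change: (-0.3877, -0.2602, -0.1472) → max |·| = 0.3877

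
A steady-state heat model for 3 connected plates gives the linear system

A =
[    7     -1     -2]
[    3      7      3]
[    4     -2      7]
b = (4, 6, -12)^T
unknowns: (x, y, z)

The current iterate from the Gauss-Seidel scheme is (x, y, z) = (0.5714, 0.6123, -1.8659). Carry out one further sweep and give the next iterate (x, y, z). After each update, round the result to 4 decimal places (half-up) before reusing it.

One sweep:
  x = (4 - (-1)·0.6123 - (-2)·-1.8659) / (7) = 0.1258
  y = (6 - (3)·0.1258 - (3)·-1.8659) / (7) = 1.6029
  z = (-12 - (4)·0.1258 - (-2)·1.6029) / (7) = -1.3282

(0.1258, 1.6029, -1.3282)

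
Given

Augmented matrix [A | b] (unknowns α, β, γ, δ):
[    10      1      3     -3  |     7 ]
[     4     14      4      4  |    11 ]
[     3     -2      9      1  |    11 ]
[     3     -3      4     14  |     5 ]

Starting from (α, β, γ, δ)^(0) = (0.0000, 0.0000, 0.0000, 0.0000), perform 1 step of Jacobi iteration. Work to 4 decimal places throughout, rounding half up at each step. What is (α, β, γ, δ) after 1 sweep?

(0.7000, 0.7857, 1.2222, 0.3571)

Iteration 1:
  α = (7 - (1)·0.0000 - (3)·0.0000 - (-3)·0.0000) / (10) = 0.7000
  β = (11 - (4)·0.0000 - (4)·0.0000 - (4)·0.0000) / (14) = 0.7857
  γ = (11 - (3)·0.0000 - (-2)·0.0000 - (1)·0.0000) / (9) = 1.2222
  δ = (5 - (3)·0.0000 - (-3)·0.0000 - (4)·0.0000) / (14) = 0.3571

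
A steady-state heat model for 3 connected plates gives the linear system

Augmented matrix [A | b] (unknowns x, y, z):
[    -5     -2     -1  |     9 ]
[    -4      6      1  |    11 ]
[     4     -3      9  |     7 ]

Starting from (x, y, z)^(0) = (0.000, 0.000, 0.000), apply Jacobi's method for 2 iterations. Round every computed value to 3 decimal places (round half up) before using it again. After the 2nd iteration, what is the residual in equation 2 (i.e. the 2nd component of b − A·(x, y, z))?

-4.969

Iteration 1:
  x = (9 - (-2)·0.000 - (-1)·0.000) / (-5) = -1.800
  y = (11 - (-4)·0.000 - (1)·0.000) / (6) = 1.833
  z = (7 - (4)·0.000 - (-3)·0.000) / (9) = 0.778
Iteration 2:
  x = (9 - (-2)·1.833 - (-1)·0.778) / (-5) = -2.689
  y = (11 - (-4)·-1.800 - (1)·0.778) / (6) = 0.504
  z = (7 - (4)·-1.800 - (-3)·1.833) / (9) = 2.189
Residual b − A·x = (-1.248, -4.969, -0.433)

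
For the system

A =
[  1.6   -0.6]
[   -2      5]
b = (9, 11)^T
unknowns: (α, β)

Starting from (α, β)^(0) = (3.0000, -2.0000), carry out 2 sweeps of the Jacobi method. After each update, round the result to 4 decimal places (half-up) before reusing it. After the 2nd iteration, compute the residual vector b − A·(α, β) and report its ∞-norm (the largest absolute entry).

Iteration 1:
  α = (9 - (-0.6)·-2.0000) / (1.6) = 4.8750
  β = (11 - (-2)·3.0000) / (5) = 3.4000
Iteration 2:
  α = (9 - (-0.6)·3.4000) / (1.6) = 6.9000
  β = (11 - (-2)·4.8750) / (5) = 4.1500
Residual b − A·x = (0.4500, 4.0500); ∞-norm = 4.0500

4.0500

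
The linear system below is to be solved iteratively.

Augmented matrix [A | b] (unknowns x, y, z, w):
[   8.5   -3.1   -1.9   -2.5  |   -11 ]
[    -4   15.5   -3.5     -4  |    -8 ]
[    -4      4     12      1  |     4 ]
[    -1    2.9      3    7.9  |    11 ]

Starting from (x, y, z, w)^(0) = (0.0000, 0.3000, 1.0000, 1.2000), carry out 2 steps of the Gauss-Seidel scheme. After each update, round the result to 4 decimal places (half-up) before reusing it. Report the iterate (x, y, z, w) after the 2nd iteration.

Iteration 1:
  x = (-11 - (-3.1)·0.3000 - (-1.9)·1.0000 - (-2.5)·1.2000) / (8.5) = -0.6082
  y = (-8 - (-4)·-0.6082 - (-3.5)·1.0000 - (-4)·1.2000) / (15.5) = -0.1376
  z = (4 - (-4)·-0.6082 - (4)·-0.1376 - (1)·1.2000) / (12) = 0.0765
  w = (11 - (-1)·-0.6082 - (2.9)·-0.1376 - (3)·0.0765) / (7.9) = 1.3369
Iteration 2:
  x = (-11 - (-3.1)·-0.1376 - (-1.9)·0.0765 - (-2.5)·1.3369) / (8.5) = -0.9340
  y = (-8 - (-4)·-0.9340 - (-3.5)·0.0765 - (-4)·1.3369) / (15.5) = -0.3949
  z = (4 - (-4)·-0.9340 - (4)·-0.3949 - (1)·1.3369) / (12) = 0.0422
  w = (11 - (-1)·-0.9340 - (2.9)·-0.3949 - (3)·0.0422) / (7.9) = 1.4031

(-0.9340, -0.3949, 0.0422, 1.4031)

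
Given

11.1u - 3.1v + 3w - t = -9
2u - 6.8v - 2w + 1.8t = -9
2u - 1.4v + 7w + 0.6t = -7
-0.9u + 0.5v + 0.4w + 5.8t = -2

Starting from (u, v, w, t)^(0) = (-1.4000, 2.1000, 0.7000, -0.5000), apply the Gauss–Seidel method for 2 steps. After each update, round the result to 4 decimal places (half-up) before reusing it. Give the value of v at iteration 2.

Iteration 1:
  u = (-9 - (-3.1)·2.1000 - (3)·0.7000 - (-1)·-0.5000) / (11.1) = -0.4586
  v = (-9 - (2)·-0.4586 - (-2)·0.7000 - (1.8)·-0.5000) / (-6.8) = 0.8504
  w = (-7 - (2)·-0.4586 - (-1.4)·0.8504 - (0.6)·-0.5000) / (7) = -0.6560
  t = (-2 - (-0.9)·-0.4586 - (0.5)·0.8504 - (0.4)·-0.6560) / (5.8) = -0.4441
Iteration 2:
  u = (-9 - (-3.1)·0.8504 - (3)·-0.6560 - (-1)·-0.4441) / (11.1) = -0.4360
  v = (-9 - (2)·-0.4360 - (-2)·-0.6560 - (1.8)·-0.4441) / (-6.8) = 1.2707
  w = (-7 - (2)·-0.4360 - (-1.4)·1.2707 - (0.6)·-0.4441) / (7) = -0.5832
  t = (-2 - (-0.9)·-0.4360 - (0.5)·1.2707 - (0.4)·-0.5832) / (5.8) = -0.4818

1.2707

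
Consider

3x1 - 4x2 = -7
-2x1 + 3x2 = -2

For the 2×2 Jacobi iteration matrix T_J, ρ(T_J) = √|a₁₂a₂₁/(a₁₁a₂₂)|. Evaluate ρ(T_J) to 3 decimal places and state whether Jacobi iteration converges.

a₁₂a₂₁/(a₁₁a₂₂) = (-4)·(-2) / ((3)·(3)) = 0.888889
ρ = √|0.888889| = √0.888889 = 0.943
ρ < 1, so Jacobi converges

0.943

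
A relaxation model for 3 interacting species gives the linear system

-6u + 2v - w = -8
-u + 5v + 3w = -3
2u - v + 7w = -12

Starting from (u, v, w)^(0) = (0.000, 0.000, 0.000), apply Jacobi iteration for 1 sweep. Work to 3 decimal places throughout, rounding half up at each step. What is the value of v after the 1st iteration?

Iteration 1:
  u = (-8 - (2)·0.000 - (-1)·0.000) / (-6) = 1.333
  v = (-3 - (-1)·0.000 - (3)·0.000) / (5) = -0.600
  w = (-12 - (2)·0.000 - (-1)·0.000) / (7) = -1.714

-0.600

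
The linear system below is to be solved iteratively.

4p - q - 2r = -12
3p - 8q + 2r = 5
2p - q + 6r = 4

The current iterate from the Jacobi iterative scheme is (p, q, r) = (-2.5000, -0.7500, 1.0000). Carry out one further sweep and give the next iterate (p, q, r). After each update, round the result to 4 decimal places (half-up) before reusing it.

One sweep:
  p = (-12 - (-1)·-0.7500 - (-2)·1.0000) / (4) = -2.6875
  q = (5 - (3)·-2.5000 - (2)·1.0000) / (-8) = -1.3125
  r = (4 - (2)·-2.5000 - (-1)·-0.7500) / (6) = 1.3750

(-2.6875, -1.3125, 1.3750)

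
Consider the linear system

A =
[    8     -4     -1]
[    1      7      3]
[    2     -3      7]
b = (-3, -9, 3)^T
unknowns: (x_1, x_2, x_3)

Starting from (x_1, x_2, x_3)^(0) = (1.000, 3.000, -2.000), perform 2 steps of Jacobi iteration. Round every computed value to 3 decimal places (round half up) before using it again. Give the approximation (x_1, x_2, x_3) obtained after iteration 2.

Iteration 1:
  x_1 = (-3 - (-4)·3.000 - (-1)·-2.000) / (8) = 0.875
  x_2 = (-9 - (1)·1.000 - (3)·-2.000) / (7) = -0.571
  x_3 = (3 - (2)·1.000 - (-3)·3.000) / (7) = 1.429
Iteration 2:
  x_1 = (-3 - (-4)·-0.571 - (-1)·1.429) / (8) = -0.482
  x_2 = (-9 - (1)·0.875 - (3)·1.429) / (7) = -2.023
  x_3 = (3 - (2)·0.875 - (-3)·-0.571) / (7) = -0.066

(-0.482, -2.023, -0.066)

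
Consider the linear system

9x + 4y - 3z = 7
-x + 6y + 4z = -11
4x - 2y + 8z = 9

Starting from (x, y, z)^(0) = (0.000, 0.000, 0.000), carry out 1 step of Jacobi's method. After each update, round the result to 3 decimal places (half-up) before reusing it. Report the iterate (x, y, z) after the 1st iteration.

(0.778, -1.833, 1.125)

Iteration 1:
  x = (7 - (4)·0.000 - (-3)·0.000) / (9) = 0.778
  y = (-11 - (-1)·0.000 - (4)·0.000) / (6) = -1.833
  z = (9 - (4)·0.000 - (-2)·0.000) / (8) = 1.125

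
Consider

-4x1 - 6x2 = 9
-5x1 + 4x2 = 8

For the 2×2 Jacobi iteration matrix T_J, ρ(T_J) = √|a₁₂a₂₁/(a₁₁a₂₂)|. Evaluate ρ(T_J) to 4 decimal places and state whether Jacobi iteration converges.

1.3693

a₁₂a₂₁/(a₁₁a₂₂) = (-6)·(-5) / ((-4)·(4)) = -1.875000
ρ = √|-1.875000| = √1.875000 = 1.3693
ρ > 1, so Jacobi diverges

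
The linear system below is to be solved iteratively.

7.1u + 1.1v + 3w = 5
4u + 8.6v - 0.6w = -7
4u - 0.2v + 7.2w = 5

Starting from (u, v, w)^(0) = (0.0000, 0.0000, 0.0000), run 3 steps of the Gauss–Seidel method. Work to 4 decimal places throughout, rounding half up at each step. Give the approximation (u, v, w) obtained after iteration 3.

(0.7826, -1.1614, 0.2274)

Iteration 1:
  u = (5 - (1.1)·0.0000 - (3)·0.0000) / (7.1) = 0.7042
  v = (-7 - (4)·0.7042 - (-0.6)·0.0000) / (8.6) = -1.1415
  w = (5 - (4)·0.7042 - (-0.2)·-1.1415) / (7.2) = 0.2715
Iteration 2:
  u = (5 - (1.1)·-1.1415 - (3)·0.2715) / (7.1) = 0.7664
  v = (-7 - (4)·0.7664 - (-0.6)·0.2715) / (8.6) = -1.1515
  w = (5 - (4)·0.7664 - (-0.2)·-1.1515) / (7.2) = 0.2367
Iteration 3:
  u = (5 - (1.1)·-1.1515 - (3)·0.2367) / (7.1) = 0.7826
  v = (-7 - (4)·0.7826 - (-0.6)·0.2367) / (8.6) = -1.1614
  w = (5 - (4)·0.7826 - (-0.2)·-1.1614) / (7.2) = 0.2274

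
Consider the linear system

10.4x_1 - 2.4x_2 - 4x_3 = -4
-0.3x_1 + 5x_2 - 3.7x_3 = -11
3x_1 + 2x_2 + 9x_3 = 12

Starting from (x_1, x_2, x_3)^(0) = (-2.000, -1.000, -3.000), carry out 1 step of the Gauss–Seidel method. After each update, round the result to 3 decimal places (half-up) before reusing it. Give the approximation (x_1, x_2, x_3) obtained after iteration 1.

(-1.769, -4.526, 2.929)

Iteration 1:
  x_1 = (-4 - (-2.4)·-1.000 - (-4)·-3.000) / (10.4) = -1.769
  x_2 = (-11 - (-0.3)·-1.769 - (-3.7)·-3.000) / (5) = -4.526
  x_3 = (12 - (3)·-1.769 - (2)·-4.526) / (9) = 2.929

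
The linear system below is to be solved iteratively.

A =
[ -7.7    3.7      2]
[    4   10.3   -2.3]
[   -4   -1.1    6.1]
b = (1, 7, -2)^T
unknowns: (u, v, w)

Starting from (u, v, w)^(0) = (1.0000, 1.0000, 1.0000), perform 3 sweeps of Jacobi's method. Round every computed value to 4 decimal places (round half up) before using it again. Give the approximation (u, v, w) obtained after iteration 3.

(0.1802, 0.6196, -0.0641)

Iteration 1:
  u = (1 - (3.7)·1.0000 - (2)·1.0000) / (-7.7) = 0.6104
  v = (7 - (4)·1.0000 - (-2.3)·1.0000) / (10.3) = 0.5146
  w = (-2 - (-4)·1.0000 - (-1.1)·1.0000) / (6.1) = 0.5082
Iteration 2:
  u = (1 - (3.7)·0.5146 - (2)·0.5082) / (-7.7) = 0.2494
  v = (7 - (4)·0.6104 - (-2.3)·0.5082) / (10.3) = 0.5560
  w = (-2 - (-4)·0.6104 - (-1.1)·0.5146) / (6.1) = 0.1652
Iteration 3:
  u = (1 - (3.7)·0.5560 - (2)·0.1652) / (-7.7) = 0.1802
  v = (7 - (4)·0.2494 - (-2.3)·0.1652) / (10.3) = 0.6196
  w = (-2 - (-4)·0.2494 - (-1.1)·0.5560) / (6.1) = -0.0641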